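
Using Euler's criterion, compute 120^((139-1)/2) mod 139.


p = 139 is prime and the exponent is (p-1)/2 = 69, so by Euler's criterion 120^69 = (120/139) = +1 or -1 mod 139.
Compute by square-and-multiply:
  69 = 64 + 4 + 1 (binary 1000101)
  Repeated squaring mod 139: 120^1 = 120, 120^2 = 83, 120^4 = 78, 120^8 = 107, 120^16 = 51, 120^32 = 99, 120^64 = 71
  120^69 = 120^64 * 120^4 * 120^1 = 71 * 78 * 120 mod 139
    71 * 78 = 5538 = 117 mod 139
    117 * 120 = 14040 = 1 mod 139
  120^69 = 1 mod 139
Result 1: 120 is a quadratic residue mod 139.
120^69 mod 139 = 1

1


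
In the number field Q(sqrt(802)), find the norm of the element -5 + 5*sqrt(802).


N(a + b*sqrt(d)) = a^2 - d*b^2
= (-5)^2 - (802)*(5)^2
= 25 - 20050
= -20025

-20025


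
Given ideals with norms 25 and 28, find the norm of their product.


N(IJ) = N(I) * N(J)
= 25 * 28
= 700

700


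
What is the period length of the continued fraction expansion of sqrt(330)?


Run the CF algorithm for sqrt(330).
a_0 = floor(sqrt(330)) = 18; set m_0=0, q_0=1.
Recurrence: m' = q*a - m,  q' = (d - m'^2)/q,  a' = floor((a_0 + m')/q').
  step 1: m=18, q=6, a=6
  step 2: m=18, q=1, a=36
a_2 = 2*a_0 = 36, so the period closes here.
sqrt(330) = [18; 6, 36]
Period length = 2

2


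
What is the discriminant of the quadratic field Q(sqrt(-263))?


For K = Q(sqrt(d)) with d squarefree: disc(K) = d if d = 1 mod 4, and disc(K) = 4d if d = 2 or 3 mod 4.
Here d = -263, and d mod 4 = 1.
d = 1 mod 4 (O_K = Z[(1+sqrt(d))/2]), so disc(K) = d = -263

-263


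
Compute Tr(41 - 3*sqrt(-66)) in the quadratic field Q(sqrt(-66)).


Tr(a + b*sqrt(d)) = (a + b*sqrt(d)) + (a - b*sqrt(d)) = 2a
= 2 * (41)
= 82

82


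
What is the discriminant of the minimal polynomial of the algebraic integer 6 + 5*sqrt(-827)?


The element 6 + 5*sqrt(-827) has minimal polynomial:
x^2 - 12*x + 20711
Discriminant = (-12)^2 - 4*(20711)
= 144 - 82844
= -82700

-82700


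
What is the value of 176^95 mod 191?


p = 191 is prime and the exponent is (p-1)/2 = 95, so by Euler's criterion 176^95 = (176/191) = +1 or -1 mod 191.
Compute by square-and-multiply:
  95 = 64 + 16 + 8 + 4 + 2 + 1 (binary 1011111)
  Repeated squaring mod 191: 176^1 = 176, 176^2 = 34, 176^4 = 10, 176^8 = 100, 176^16 = 68, 176^32 = 40, 176^64 = 72
  176^95 = 176^64 * 176^16 * 176^8 * 176^4 * 176^2 * 176^1 = 72 * 68 * 100 * 10 * 34 * 176 mod 191
    72 * 68 = 4896 = 121 mod 191
    121 * 100 = 12100 = 67 mod 191
    67 * 10 = 670 = 97 mod 191
    97 * 34 = 3298 = 51 mod 191
    51 * 176 = 8976 = 190 mod 191
  176^95 = 190 mod 191
Result 190 = p - 1 = -1 mod 191: 176 is a quadratic non-residue mod 191. As a residue in [0, p-1] the value is 190.
176^95 mod 191 = 190

190


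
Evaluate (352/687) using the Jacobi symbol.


Compute (352/687) via quadratic reciprocity:
  pull out 2: (2/687) = +1  (since 687 mod 8 = 7)
  pull out 2: (2/687) = +1  (since 687 mod 8 = 7)
  pull out 2: (2/687) = +1  (since 687 mod 8 = 7)
  pull out 2: (2/687) = +1  (since 687 mod 8 = 7)
  pull out 2: (2/687) = +1  (since 687 mod 8 = 7)
  reciprocity: (11/687) -> -(687/11)
  reduce: (5/11)
  reciprocity: (5/11) -> +(11/5)
  reduce: (1/5)
  (1/5) = 1
Product of signs = -1

-1


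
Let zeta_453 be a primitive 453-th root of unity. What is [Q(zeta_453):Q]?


The degree equals Euler's totient phi(453).
453 = 3 * 151
phi(453) = 300

300


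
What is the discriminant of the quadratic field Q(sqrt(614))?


For K = Q(sqrt(d)) with d squarefree: disc(K) = d if d = 1 mod 4, and disc(K) = 4d if d = 2 or 3 mod 4.
Here d = 614, and d mod 4 = 2.
d = 2 mod 4, not 1 (O_K = Z[sqrt(d)]), so disc(K) = 4d = 4 * (614) = 2456

2456


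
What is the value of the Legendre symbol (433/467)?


p = 467 is prime, so compute (433/467) with the reciprocity algorithm (Jacobi-symbol steps: pull out 2s via (2/n), flip via reciprocity, reduce):
  reciprocity: (433/467) -> +(467/433)
  reduce: (34/433)
  pull out 2: (2/433) = +1  (since 433 mod 8 = 1)
  reciprocity: (17/433) -> +(433/17)
  reduce: (8/17)
  pull out 2: (2/17) = +1  (since 17 mod 8 = 1)
  pull out 2: (2/17) = +1  (since 17 mod 8 = 1)
  pull out 2: (2/17) = +1  (since 17 mod 8 = 1)
  (1/17) = 1
Product of signs = 1
(433/467) = 1

1


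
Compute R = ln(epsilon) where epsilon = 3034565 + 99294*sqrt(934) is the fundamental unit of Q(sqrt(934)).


epsilon = 3034565 + 99294*sqrt(934)
= 6.0691e+06
R = ln(6.0691e+06)
= 15.6187

15.6187


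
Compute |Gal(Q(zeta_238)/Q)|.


|Gal(Q(zeta_238)/Q)| = phi(238)
= 96

96


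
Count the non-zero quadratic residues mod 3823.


For prime p, the number of non-zero quadratic residues is (p-1)/2.
= (3823-1)/2
= 1911

1911


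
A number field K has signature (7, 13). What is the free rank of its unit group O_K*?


By Dirichlet's unit theorem:
rank = r1 + r2 - 1
= 7 + 13 - 1
= 19

19


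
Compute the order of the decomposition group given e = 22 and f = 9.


|D_P| = e * f
= 22 * 9
= 198

198


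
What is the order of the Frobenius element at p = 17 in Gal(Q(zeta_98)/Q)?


The Frobenius at p in Gal(Q(zeta_n)/Q) = (Z/nZ)* is the class of p, so its order is ord_98(17), the smallest k >= 1 with 17^k = 1 mod 98.
n = 98 = 2 * 7^2, phi(98) = 42; the order divides phi(n).
Divisors of 42: 1, 2, 3, 6, 7, 14, 21, 42
Repeated squaring mod 98: 17^1 = 17, 17^2 = 93, 17^4 = 25, 17^8 = 37, 17^16 = 95, 17^32 = 9
Test divisors in increasing order:
  k=1: 17^1 = 17 mod 98
  k=2: 17^2 = 93 mod 98
  k=3: 17^3 = 93 * 17 = 13 mod 98
  k=6: 17^6 = 25 * 93 = 71 mod 98
  k=7: 17^7 = 25 * 93 * 17 = 31 mod 98
  k=14: 17^14 = 37 * 25 * 93 = 79 mod 98
  k=21: 17^21 = 95 * 25 * 17 = 97 mod 98
  k=42: 17^42 = 9 * 37 * 93 = 1 mod 98  <- first divisor giving 1
Order = 42

42


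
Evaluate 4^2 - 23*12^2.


x^2 - d*y^2
= 4^2 - 23*12^2
= 16 - 3312
= -3296

-3296


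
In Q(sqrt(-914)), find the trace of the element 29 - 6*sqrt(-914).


Tr(a + b*sqrt(d)) = (a + b*sqrt(d)) + (a - b*sqrt(d)) = 2a
= 2 * (29)
= 58

58


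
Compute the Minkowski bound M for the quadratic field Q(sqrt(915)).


d = 915, d mod 4 = 3, so disc(K) = 4d = 3660; |disc(K)| = 3660
Real quadratic field, so n = 2, s = r2 = 0, r1 = 2
M = (n!/n^n) * (4/pi)^s * sqrt(|disc(K)|) = (2!/2^2) * (4/pi)^0 * sqrt(3660)
= 0.5 * 1.000000 * 60.497934
= 30.2490

30.2490


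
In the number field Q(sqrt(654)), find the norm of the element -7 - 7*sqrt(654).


N(a + b*sqrt(d)) = a^2 - d*b^2
= (-7)^2 - (654)*(-7)^2
= 49 - 32046
= -31997

-31997


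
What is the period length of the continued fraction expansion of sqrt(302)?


Run the CF algorithm for sqrt(302).
a_0 = floor(sqrt(302)) = 17; set m_0=0, q_0=1.
Recurrence: m' = q*a - m,  q' = (d - m'^2)/q,  a' = floor((a_0 + m')/q').
  step 1: m=17, q=13, a=2
  step 2: m=9, q=17, a=1
  step 3: m=8, q=14, a=1
  step 4: m=6, q=19, a=1
  step 5: m=13, q=7, a=4
  step 6: m=15, q=11, a=2
  step 7: m=7, q=23, a=1
  step 8: m=16, q=2, a=16
  step 9: m=16, q=23, a=1
  step 10: m=7, q=11, a=2
  step 11: m=15, q=7, a=4
  step 12: m=13, q=19, a=1
  step 13: m=6, q=14, a=1
  step 14: m=8, q=17, a=1
  step 15: m=9, q=13, a=2
  step 16: m=17, q=1, a=34
a_16 = 2*a_0 = 34, so the period closes here.
sqrt(302) = [17; 2, 1, 1, 1, 4, 2, 1, 16, 1, 2, 4, 1, 1, 1, 2, 34]
Period length = 16

16


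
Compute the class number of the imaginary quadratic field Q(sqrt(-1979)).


K = Q(sqrt(-1979)). d mod 4 = 1, so D = disc(K) = d = -1979
h(K) equals the number of primitive reduced positive-definite forms (a, b, c) = a*x^2 + b*x*y + c*y^2 with b^2 - 4ac = D,
where reduced means |b| <= a <= c, with b >= 0 whenever |b| = a or a = c, and primitive means gcd(a, b, c) = 1.
Reduced forces 3a^2 <= |D| = 1979, so 1 <= a <= 25; b must have the parity of D, and c = (b^2 - D)/(4a) must be an integer >= a.
Enumerate a = 1..25, b in [-a, a]:
  a=1: (1, 1, 495)  [1]
  a=2: none
  a=3: (3, -1, 165), (3, 1, 165)  [2]
  a=4: none
  a=5: (5, -1, 99), (5, 1, 99)  [2]
  a=6: none
  a=7: (7, -3, 71), (7, 3, 71)  [2]
  a=8: none
  a=9: (9, -1, 55), (9, 1, 55)  [2]
  a=10: none
  a=11: (11, -1, 45), (11, 1, 45)  [2]
  a=12: none
  a=13: (13, -7, 39), (13, 7, 39)  [2]
  a=14: none
  a=15: (15, -11, 35), (15, -1, 33), (15, 1, 33), (15, 11, 35)  [4]
  a=16..18: none
  a=19: (19, -15, 29), (19, 15, 29)  [2]
  a=20: none
  a=21: (21, -17, 27), (21, -11, 25), (21, 11, 25), (21, 17, 27)  [4]
  a=22..25: none
Total reduced forms: 1 + 2 + 2 + 2 + 2 + 2 + 2 + 4 + 2 + 4 = 23
h = 23

23


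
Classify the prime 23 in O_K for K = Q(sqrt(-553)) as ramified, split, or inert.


K = Q(sqrt(-553)). Since d mod 4 = 3, disc(K) = -2212.
Check p | disc: -2212 mod 23 = 19.
p does not divide disc. Compute Legendre symbol (d/p):
22^((23-1)/2) mod 23 = -1
(d/p) = -1, so p is inert: (p) stays prime with e=1, f=2, g=1.
Therefore p is inert.

inert


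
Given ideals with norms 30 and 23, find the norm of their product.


N(IJ) = N(I) * N(J)
= 30 * 23
= 690

690


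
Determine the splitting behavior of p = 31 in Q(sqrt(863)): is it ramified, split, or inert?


K = Q(sqrt(863)). Since d mod 4 = 3, disc(K) = 3452.
Check p | disc: 3452 mod 31 = 11.
p does not divide disc. Compute Legendre symbol (d/p):
26^((31-1)/2) mod 31 = -1
(d/p) = -1, so p is inert: (p) stays prime with e=1, f=2, g=1.
Therefore p is inert.

inert


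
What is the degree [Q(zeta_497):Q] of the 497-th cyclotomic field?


The degree equals Euler's totient phi(497).
497 = 7 * 71
phi(497) = 420

420


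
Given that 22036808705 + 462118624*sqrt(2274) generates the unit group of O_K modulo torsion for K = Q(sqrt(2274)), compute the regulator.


epsilon = 22036808705 + 462118624*sqrt(2274)
= 4.4074e+10
R = ln(4.4074e+10)
= 24.5091

24.5091


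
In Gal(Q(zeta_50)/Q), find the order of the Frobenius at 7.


The Frobenius at p in Gal(Q(zeta_n)/Q) = (Z/nZ)* is the class of p, so its order is ord_50(7), the smallest k >= 1 with 7^k = 1 mod 50.
n = 50 = 2 * 5^2, phi(50) = 20; the order divides phi(n).
Divisors of 20: 1, 2, 4, 5, 10, 20
Repeated squaring mod 50: 7^1 = 7, 7^2 = 49, 7^4 = 1, 7^8 = 1, 7^16 = 1
Test divisors in increasing order:
  k=1: 7^1 = 7 mod 50
  k=2: 7^2 = 49 mod 50
  k=4: 7^4 = 1 mod 50  <- first divisor giving 1
Order = 4

4


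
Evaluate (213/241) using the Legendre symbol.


p = 241 is prime, so compute (213/241) with the reciprocity algorithm (Jacobi-symbol steps: pull out 2s via (2/n), flip via reciprocity, reduce):
  reciprocity: (213/241) -> +(241/213)
  reduce: (28/213)
  pull out 2: (2/213) = -1  (since 213 mod 8 = 5)
  pull out 2: (2/213) = -1  (since 213 mod 8 = 5)
  reciprocity: (7/213) -> +(213/7)
  reduce: (3/7)
  reciprocity: (3/7) -> -(7/3)
  reduce: (1/3)
  (1/3) = 1
Product of signs = -1
(213/241) = -1

-1


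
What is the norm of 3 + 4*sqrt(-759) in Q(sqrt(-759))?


N(a + b*sqrt(d)) = a^2 - d*b^2
= (3)^2 - (-759)*(4)^2
= 9 + 12144
= 12153

12153


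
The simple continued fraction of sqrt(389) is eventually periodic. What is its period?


Run the CF algorithm for sqrt(389).
a_0 = floor(sqrt(389)) = 19; set m_0=0, q_0=1.
Recurrence: m' = q*a - m,  q' = (d - m'^2)/q,  a' = floor((a_0 + m')/q').
  step 1: m=19, q=28, a=1
  step 2: m=9, q=11, a=2
  step 3: m=13, q=20, a=1
  step 4: m=7, q=17, a=1
  step 5: m=10, q=17, a=1
  step 6: m=7, q=20, a=1
  step 7: m=13, q=11, a=2
  step 8: m=9, q=28, a=1
  step 9: m=19, q=1, a=38
a_9 = 2*a_0 = 38, so the period closes here.
sqrt(389) = [19; 1, 2, 1, 1, 1, 1, 2, 1, 38]
Period length = 9

9


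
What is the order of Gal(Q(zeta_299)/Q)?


|Gal(Q(zeta_299)/Q)| = phi(299)
= 264

264


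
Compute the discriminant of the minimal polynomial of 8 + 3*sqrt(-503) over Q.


The element 8 + 3*sqrt(-503) has minimal polynomial:
x^2 - 16*x + 4591
Discriminant = (-16)^2 - 4*(4591)
= 256 - 18364
= -18108

-18108


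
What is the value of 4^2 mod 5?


p = 5 is prime and the exponent is (p-1)/2 = 2, so by Euler's criterion 4^2 = (4/5) = +1 or -1 mod 5.
Compute by square-and-multiply:
  2 = 2 (binary 10)
  Repeated squaring mod 5: 4^1 = 4, 4^2 = 1
  4^2 = 1 mod 5
Result 1: 4 is a quadratic residue mod 5.
4^2 mod 5 = 1

1


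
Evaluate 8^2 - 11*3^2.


x^2 - d*y^2
= 8^2 - 11*3^2
= 64 - 99
= -35

-35


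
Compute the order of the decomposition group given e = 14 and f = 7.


|D_P| = e * f
= 14 * 7
= 98

98


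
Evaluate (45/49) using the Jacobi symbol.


Compute (45/49) via quadratic reciprocity:
  reciprocity: (45/49) -> +(49/45)
  reduce: (4/45)
  pull out 2: (2/45) = -1  (since 45 mod 8 = 5)
  pull out 2: (2/45) = -1  (since 45 mod 8 = 5)
  (1/45) = 1
Product of signs = 1

1


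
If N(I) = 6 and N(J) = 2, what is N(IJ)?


N(IJ) = N(I) * N(J)
= 6 * 2
= 12

12


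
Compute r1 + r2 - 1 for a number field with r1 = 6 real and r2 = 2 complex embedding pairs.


By Dirichlet's unit theorem:
rank = r1 + r2 - 1
= 6 + 2 - 1
= 7

7


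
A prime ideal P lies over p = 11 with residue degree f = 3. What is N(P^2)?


N(P^a) = p^(a*f)
= 11^(2*3)
= 11^6
= 1771561

1771561


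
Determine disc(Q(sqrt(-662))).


For K = Q(sqrt(d)) with d squarefree: disc(K) = d if d = 1 mod 4, and disc(K) = 4d if d = 2 or 3 mod 4.
Here d = -662, and d mod 4 = 2.
d = 2 mod 4, not 1 (O_K = Z[sqrt(d)]), so disc(K) = 4d = 4 * (-662) = -2648

-2648


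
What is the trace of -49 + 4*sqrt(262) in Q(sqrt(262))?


Tr(a + b*sqrt(d)) = (a + b*sqrt(d)) + (a - b*sqrt(d)) = 2a
= 2 * (-49)
= -98

-98


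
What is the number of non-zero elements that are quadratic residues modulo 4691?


For prime p, the number of non-zero quadratic residues is (p-1)/2.
= (4691-1)/2
= 2345

2345


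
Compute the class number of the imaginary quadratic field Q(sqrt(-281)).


K = Q(sqrt(-281)). d mod 4 = 3, so D = disc(K) = 4d = -1124
h(K) equals the number of primitive reduced positive-definite forms (a, b, c) = a*x^2 + b*x*y + c*y^2 with b^2 - 4ac = D,
where reduced means |b| <= a <= c, with b >= 0 whenever |b| = a or a = c, and primitive means gcd(a, b, c) = 1.
Reduced forces 3a^2 <= |D| = 1124, so 1 <= a <= 19; b must have the parity of D, and c = (b^2 - D)/(4a) must be an integer >= a.
Enumerate a = 1..19, b in [-a, a]:
  a=1: (1, 0, 281)  [1]
  a=2: (2, 2, 141)  [1]
  a=3: (3, -2, 94), (3, 2, 94)  [2]
  a=4: none
  a=5: (5, -4, 57), (5, 4, 57)  [2]
  a=6: (6, -2, 47), (6, 2, 47)  [2]
  a=7..8: none
  a=9: (9, -8, 33), (9, 8, 33)  [2]
  a=10: (10, -6, 29), (10, 6, 29)  [2]
  a=11: (11, -8, 27), (11, 8, 27)  [2]
  a=12..14: none
  a=15: (15, -14, 22), (15, -4, 19), (15, 4, 19), (15, 14, 22)  [4]
  a=16: none
  a=17: (17, -10, 18), (17, 10, 18)  [2]
  a=18..19: none
Total reduced forms: 1 + 1 + 2 + 2 + 2 + 2 + 2 + 2 + 4 + 2 = 20
h = 20

20


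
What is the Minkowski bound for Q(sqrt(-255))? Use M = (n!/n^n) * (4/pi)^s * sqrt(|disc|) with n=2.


d = -255, d mod 4 = 1, so disc(K) = d = -255; |disc(K)| = 255
Imaginary quadratic field, so n = 2, s = r2 = 1, r1 = 0
M = (n!/n^n) * (4/pi)^s * sqrt(|disc(K)|) = (2!/2^2) * (4/pi)^1 * sqrt(255)
= 0.5 * 1.273240 * 15.968719
= 10.1660

10.1660


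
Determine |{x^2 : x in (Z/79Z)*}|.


For prime p, the number of non-zero quadratic residues is (p-1)/2.
= (79-1)/2
= 39

39


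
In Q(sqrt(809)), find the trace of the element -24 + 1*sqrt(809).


Tr(a + b*sqrt(d)) = (a + b*sqrt(d)) + (a - b*sqrt(d)) = 2a
= 2 * (-24)
= -48

-48


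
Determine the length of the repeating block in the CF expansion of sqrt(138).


Run the CF algorithm for sqrt(138).
a_0 = floor(sqrt(138)) = 11; set m_0=0, q_0=1.
Recurrence: m' = q*a - m,  q' = (d - m'^2)/q,  a' = floor((a_0 + m')/q').
  step 1: m=11, q=17, a=1
  step 2: m=6, q=6, a=2
  step 3: m=6, q=17, a=1
  step 4: m=11, q=1, a=22
a_4 = 2*a_0 = 22, so the period closes here.
sqrt(138) = [11; 1, 2, 1, 22]
Period length = 4

4


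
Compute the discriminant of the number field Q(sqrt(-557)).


For K = Q(sqrt(d)) with d squarefree: disc(K) = d if d = 1 mod 4, and disc(K) = 4d if d = 2 or 3 mod 4.
Here d = -557, and d mod 4 = 3.
d = 3 mod 4, not 1 (O_K = Z[sqrt(d)]), so disc(K) = 4d = 4 * (-557) = -2228

-2228


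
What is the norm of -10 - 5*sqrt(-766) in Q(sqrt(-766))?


N(a + b*sqrt(d)) = a^2 - d*b^2
= (-10)^2 - (-766)*(-5)^2
= 100 + 19150
= 19250

19250


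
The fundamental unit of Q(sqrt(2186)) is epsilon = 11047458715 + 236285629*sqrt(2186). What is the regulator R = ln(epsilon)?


epsilon = 11047458715 + 236285629*sqrt(2186)
= 2.2095e+10
R = ln(2.2095e+10)
= 23.8186

23.8186


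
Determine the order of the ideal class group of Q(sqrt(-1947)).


K = Q(sqrt(-1947)). d mod 4 = 1, so D = disc(K) = d = -1947
h(K) equals the number of primitive reduced positive-definite forms (a, b, c) = a*x^2 + b*x*y + c*y^2 with b^2 - 4ac = D,
where reduced means |b| <= a <= c, with b >= 0 whenever |b| = a or a = c, and primitive means gcd(a, b, c) = 1.
Reduced forces 3a^2 <= |D| = 1947, so 1 <= a <= 25; b must have the parity of D, and c = (b^2 - D)/(4a) must be an integer >= a.
Enumerate a = 1..25, b in [-a, a]:
  a=1: (1, 1, 487)  [1]
  a=2: none
  a=3: (3, 3, 163)  [1]
  a=4..10: none
  a=11: (11, 11, 47)  [1]
  a=12: none
  a=13: (13, -9, 39), (13, 9, 39)  [2]
  a=14..16: none
  a=17: (17, -5, 29), (17, 5, 29)  [2]
  a=18..22: none
  a=23: (23, 13, 23)  [1]
  a=24..25: none
Total reduced forms: 1 + 1 + 1 + 2 + 2 + 1 = 8
h = 8

8


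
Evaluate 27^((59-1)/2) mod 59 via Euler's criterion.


p = 59 is prime and the exponent is (p-1)/2 = 29, so by Euler's criterion 27^29 = (27/59) = +1 or -1 mod 59.
Compute by square-and-multiply:
  29 = 16 + 8 + 4 + 1 (binary 11101)
  Repeated squaring mod 59: 27^1 = 27, 27^2 = 21, 27^4 = 28, 27^8 = 17, 27^16 = 53
  27^29 = 27^16 * 27^8 * 27^4 * 27^1 = 53 * 17 * 28 * 27 mod 59
    53 * 17 = 901 = 16 mod 59
    16 * 28 = 448 = 35 mod 59
    35 * 27 = 945 = 1 mod 59
  27^29 = 1 mod 59
Result 1: 27 is a quadratic residue mod 59.
27^29 mod 59 = 1

1


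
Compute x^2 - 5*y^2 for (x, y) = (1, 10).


x^2 - d*y^2
= 1^2 - 5*10^2
= 1 - 500
= -499

-499


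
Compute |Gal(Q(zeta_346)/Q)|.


|Gal(Q(zeta_346)/Q)| = phi(346)
= 172

172


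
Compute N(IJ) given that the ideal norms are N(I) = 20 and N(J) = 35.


N(IJ) = N(I) * N(J)
= 20 * 35
= 700

700


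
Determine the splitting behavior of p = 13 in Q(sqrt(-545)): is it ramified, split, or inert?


K = Q(sqrt(-545)). Since d mod 4 = 3, disc(K) = -2180.
Check p | disc: -2180 mod 13 = 4.
p does not divide disc. Compute Legendre symbol (d/p):
1^((13-1)/2) mod 13 = 1
(d/p) = 1, so p splits: (p) = P*P' with e=1, f=1, g=2.
Therefore p is split.

split


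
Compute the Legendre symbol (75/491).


p = 491 is prime, so compute (75/491) with the reciprocity algorithm (Jacobi-symbol steps: pull out 2s via (2/n), flip via reciprocity, reduce):
  reciprocity: (75/491) -> -(491/75)
  reduce: (41/75)
  reciprocity: (41/75) -> +(75/41)
  reduce: (34/41)
  pull out 2: (2/41) = +1  (since 41 mod 8 = 1)
  reciprocity: (17/41) -> +(41/17)
  reduce: (7/17)
  reciprocity: (7/17) -> +(17/7)
  reduce: (3/7)
  reciprocity: (3/7) -> -(7/3)
  reduce: (1/3)
  (1/3) = 1
Product of signs = 1
(75/491) = 1

1


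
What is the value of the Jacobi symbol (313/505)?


Compute (313/505) via quadratic reciprocity:
  reciprocity: (313/505) -> +(505/313)
  reduce: (192/313)
  pull out 2: (2/313) = +1  (since 313 mod 8 = 1)
  pull out 2: (2/313) = +1  (since 313 mod 8 = 1)
  pull out 2: (2/313) = +1  (since 313 mod 8 = 1)
  pull out 2: (2/313) = +1  (since 313 mod 8 = 1)
  pull out 2: (2/313) = +1  (since 313 mod 8 = 1)
  pull out 2: (2/313) = +1  (since 313 mod 8 = 1)
  reciprocity: (3/313) -> +(313/3)
  reduce: (1/3)
  (1/3) = 1
Product of signs = 1

1


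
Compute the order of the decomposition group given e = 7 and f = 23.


|D_P| = e * f
= 7 * 23
= 161

161


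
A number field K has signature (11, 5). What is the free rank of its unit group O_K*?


By Dirichlet's unit theorem:
rank = r1 + r2 - 1
= 11 + 5 - 1
= 15

15


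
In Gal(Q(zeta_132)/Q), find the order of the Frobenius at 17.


The Frobenius at p in Gal(Q(zeta_n)/Q) = (Z/nZ)* is the class of p, so its order is ord_132(17), the smallest k >= 1 with 17^k = 1 mod 132.
n = 132 = 2^2 * 3 * 11, phi(132) = 40; the order divides phi(n).
Divisors of 40: 1, 2, 4, 5, 8, 10, 20, 40
Repeated squaring mod 132: 17^1 = 17, 17^2 = 25, 17^4 = 97, 17^8 = 37, 17^16 = 49, 17^32 = 25
Test divisors in increasing order:
  k=1: 17^1 = 17 mod 132
  k=2: 17^2 = 25 mod 132
  k=4: 17^4 = 97 mod 132
  k=5: 17^5 = 97 * 17 = 65 mod 132
  k=8: 17^8 = 37 mod 132
  k=10: 17^10 = 37 * 25 = 1 mod 132  <- first divisor giving 1
Order = 10

10


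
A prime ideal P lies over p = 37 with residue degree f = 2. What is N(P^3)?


N(P^a) = p^(a*f)
= 37^(3*2)
= 37^6
= 2565726409

2565726409


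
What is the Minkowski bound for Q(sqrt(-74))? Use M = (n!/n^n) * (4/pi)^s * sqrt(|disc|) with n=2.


d = -74, d mod 4 = 2, so disc(K) = 4d = -296; |disc(K)| = 296
Imaginary quadratic field, so n = 2, s = r2 = 1, r1 = 0
M = (n!/n^n) * (4/pi)^s * sqrt(|disc(K)|) = (2!/2^2) * (4/pi)^1 * sqrt(296)
= 0.5 * 1.273240 * 17.204651
= 10.9528

10.9528


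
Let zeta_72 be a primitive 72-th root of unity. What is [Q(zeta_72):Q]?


The degree equals Euler's totient phi(72).
72 = 2^3 * 3^2
phi(72) = 24

24


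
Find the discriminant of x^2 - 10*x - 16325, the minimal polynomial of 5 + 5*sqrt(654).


The element 5 + 5*sqrt(654) has minimal polynomial:
x^2 - 10*x - 16325
Discriminant = (-10)^2 - 4*(-16325)
= 100 + 65300
= 65400

65400


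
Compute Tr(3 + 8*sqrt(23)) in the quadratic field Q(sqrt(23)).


Tr(a + b*sqrt(d)) = (a + b*sqrt(d)) + (a - b*sqrt(d)) = 2a
= 2 * (3)
= 6

6


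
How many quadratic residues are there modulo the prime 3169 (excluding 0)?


For prime p, the number of non-zero quadratic residues is (p-1)/2.
= (3169-1)/2
= 1584

1584


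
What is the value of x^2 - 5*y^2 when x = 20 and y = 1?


x^2 - d*y^2
= 20^2 - 5*1^2
= 400 - 5
= 395

395


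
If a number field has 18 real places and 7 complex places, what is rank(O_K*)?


By Dirichlet's unit theorem:
rank = r1 + r2 - 1
= 18 + 7 - 1
= 24

24


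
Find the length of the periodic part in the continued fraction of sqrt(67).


Run the CF algorithm for sqrt(67).
a_0 = floor(sqrt(67)) = 8; set m_0=0, q_0=1.
Recurrence: m' = q*a - m,  q' = (d - m'^2)/q,  a' = floor((a_0 + m')/q').
  step 1: m=8, q=3, a=5
  step 2: m=7, q=6, a=2
  step 3: m=5, q=7, a=1
  step 4: m=2, q=9, a=1
  step 5: m=7, q=2, a=7
  step 6: m=7, q=9, a=1
  step 7: m=2, q=7, a=1
  step 8: m=5, q=6, a=2
  step 9: m=7, q=3, a=5
  step 10: m=8, q=1, a=16
a_10 = 2*a_0 = 16, so the period closes here.
sqrt(67) = [8; 5, 2, 1, 1, 7, 1, 1, 2, 5, 16]
Period length = 10

10


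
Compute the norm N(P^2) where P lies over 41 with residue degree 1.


N(P^a) = p^(a*f)
= 41^(2*1)
= 41^2
= 1681

1681


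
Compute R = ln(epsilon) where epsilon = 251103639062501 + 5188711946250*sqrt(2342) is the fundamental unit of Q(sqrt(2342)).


epsilon = 251103639062501 + 5188711946250*sqrt(2342)
= 5.0221e+14
R = ln(5.0221e+14)
= 33.8500

33.8500


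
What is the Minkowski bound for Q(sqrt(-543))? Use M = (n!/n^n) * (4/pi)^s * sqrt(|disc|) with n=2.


d = -543, d mod 4 = 1, so disc(K) = d = -543; |disc(K)| = 543
Imaginary quadratic field, so n = 2, s = r2 = 1, r1 = 0
M = (n!/n^n) * (4/pi)^s * sqrt(|disc(K)|) = (2!/2^2) * (4/pi)^1 * sqrt(543)
= 0.5 * 1.273240 * 23.302360
= 14.8347

14.8347


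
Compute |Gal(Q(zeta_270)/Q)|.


|Gal(Q(zeta_270)/Q)| = phi(270)
= 72

72


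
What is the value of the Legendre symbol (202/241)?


p = 241 is prime, so compute (202/241) with the reciprocity algorithm (Jacobi-symbol steps: pull out 2s via (2/n), flip via reciprocity, reduce):
  pull out 2: (2/241) = +1  (since 241 mod 8 = 1)
  reciprocity: (101/241) -> +(241/101)
  reduce: (39/101)
  reciprocity: (39/101) -> +(101/39)
  reduce: (23/39)
  reciprocity: (23/39) -> -(39/23)
  reduce: (16/23)
  pull out 2: (2/23) = +1  (since 23 mod 8 = 7)
  pull out 2: (2/23) = +1  (since 23 mod 8 = 7)
  pull out 2: (2/23) = +1  (since 23 mod 8 = 7)
  pull out 2: (2/23) = +1  (since 23 mod 8 = 7)
  (1/23) = 1
Product of signs = -1
(202/241) = -1

-1


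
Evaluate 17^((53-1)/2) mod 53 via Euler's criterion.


p = 53 is prime and the exponent is (p-1)/2 = 26, so by Euler's criterion 17^26 = (17/53) = +1 or -1 mod 53.
Compute by square-and-multiply:
  26 = 16 + 8 + 2 (binary 11010)
  Repeated squaring mod 53: 17^1 = 17, 17^2 = 24, 17^4 = 46, 17^8 = 49, 17^16 = 16
  17^26 = 17^16 * 17^8 * 17^2 = 16 * 49 * 24 mod 53
    16 * 49 = 784 = 42 mod 53
    42 * 24 = 1008 = 1 mod 53
  17^26 = 1 mod 53
Result 1: 17 is a quadratic residue mod 53.
17^26 mod 53 = 1

1


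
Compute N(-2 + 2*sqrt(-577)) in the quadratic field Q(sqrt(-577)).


N(a + b*sqrt(d)) = a^2 - d*b^2
= (-2)^2 - (-577)*(2)^2
= 4 + 2308
= 2312

2312


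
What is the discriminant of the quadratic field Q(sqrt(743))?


For K = Q(sqrt(d)) with d squarefree: disc(K) = d if d = 1 mod 4, and disc(K) = 4d if d = 2 or 3 mod 4.
Here d = 743, and d mod 4 = 3.
d = 3 mod 4, not 1 (O_K = Z[sqrt(d)]), so disc(K) = 4d = 4 * (743) = 2972

2972


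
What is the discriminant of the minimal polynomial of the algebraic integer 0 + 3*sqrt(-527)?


The element 0 + 3*sqrt(-527) has minimal polynomial:
x^2 + 0*x + 4743
Discriminant = (0)^2 - 4*(4743)
= 0 - 18972
= -18972

-18972


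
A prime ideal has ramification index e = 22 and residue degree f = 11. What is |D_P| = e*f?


|D_P| = e * f
= 22 * 11
= 242

242


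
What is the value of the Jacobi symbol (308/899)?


Compute (308/899) via quadratic reciprocity:
  pull out 2: (2/899) = -1  (since 899 mod 8 = 3)
  pull out 2: (2/899) = -1  (since 899 mod 8 = 3)
  reciprocity: (77/899) -> +(899/77)
  reduce: (52/77)
  pull out 2: (2/77) = -1  (since 77 mod 8 = 5)
  pull out 2: (2/77) = -1  (since 77 mod 8 = 5)
  reciprocity: (13/77) -> +(77/13)
  reduce: (12/13)
  pull out 2: (2/13) = -1  (since 13 mod 8 = 5)
  pull out 2: (2/13) = -1  (since 13 mod 8 = 5)
  reciprocity: (3/13) -> +(13/3)
  reduce: (1/3)
  (1/3) = 1
Product of signs = 1

1


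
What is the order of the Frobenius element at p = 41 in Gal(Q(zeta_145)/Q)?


The Frobenius at p in Gal(Q(zeta_n)/Q) = (Z/nZ)* is the class of p, so its order is ord_145(41), the smallest k >= 1 with 41^k = 1 mod 145.
n = 145 = 5 * 29, phi(145) = 112; the order divides phi(n).
Divisors of 112: 1, 2, 4, 7, 8, 14, 16, 28, 56, 112
Repeated squaring mod 145: 41^1 = 41, 41^2 = 86, 41^4 = 1, 41^8 = 1, 41^16 = 1, 41^32 = 1, 41^64 = 1
Test divisors in increasing order:
  k=1: 41^1 = 41 mod 145
  k=2: 41^2 = 86 mod 145
  k=4: 41^4 = 1 mod 145  <- first divisor giving 1
Order = 4

4


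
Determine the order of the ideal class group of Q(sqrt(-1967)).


K = Q(sqrt(-1967)). d mod 4 = 1, so D = disc(K) = d = -1967
h(K) equals the number of primitive reduced positive-definite forms (a, b, c) = a*x^2 + b*x*y + c*y^2 with b^2 - 4ac = D,
where reduced means |b| <= a <= c, with b >= 0 whenever |b| = a or a = c, and primitive means gcd(a, b, c) = 1.
Reduced forces 3a^2 <= |D| = 1967, so 1 <= a <= 25; b must have the parity of D, and c = (b^2 - D)/(4a) must be an integer >= a.
Enumerate a = 1..25, b in [-a, a]:
  a=1: (1, 1, 492)  [1]
  a=2: (2, -1, 246), (2, 1, 246)  [2]
  a=3: (3, -1, 164), (3, 1, 164)  [2]
  a=4: (4, -1, 123), (4, 1, 123)  [2]
  a=5: none
  a=6: (6, -5, 83), (6, -1, 82), (6, 1, 82), (6, 5, 83)  [4]
  a=7: (7, 7, 72)  [1]
  a=8: (8, -7, 63), (8, 7, 63)  [2]
  a=9: (9, -7, 56), (9, 7, 56)  [2]
  a=10..11: none
  a=12: (12, -7, 42), (12, -1, 41), (12, 1, 41), (12, 7, 42)  [4]
  a=13: (13, -3, 38), (13, 3, 38)  [2]
  a=14: (14, -7, 36), (14, 7, 36)  [2]
  a=15: none
  a=16: (16, -9, 32), (16, 9, 32)  [2]
  a=17: none
  a=18: (18, -11, 29), (18, -7, 28), (18, 7, 28), (18, 11, 29)  [4]
  a=19: (19, -3, 26), (19, 3, 26)  [2]
  a=20: none
  a=21: (21, -7, 24), (21, 7, 24)  [2]
  a=22..23: none
  a=24: (24, -23, 26), (24, 23, 26)  [2]
  a=25: none
Total reduced forms: 1 + 2 + 2 + 2 + 4 + 1 + 2 + 2 + 4 + 2 + 2 + 2 + 4 + 2 + 2 + 2 = 36
h = 36

36


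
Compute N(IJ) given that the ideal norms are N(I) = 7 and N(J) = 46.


N(IJ) = N(I) * N(J)
= 7 * 46
= 322

322


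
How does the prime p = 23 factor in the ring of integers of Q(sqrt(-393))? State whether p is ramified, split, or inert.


K = Q(sqrt(-393)). Since d mod 4 = 3, disc(K) = -1572.
Check p | disc: -1572 mod 23 = 15.
p does not divide disc. Compute Legendre symbol (d/p):
21^((23-1)/2) mod 23 = -1
(d/p) = -1, so p is inert: (p) stays prime with e=1, f=2, g=1.
Therefore p is inert.

inert


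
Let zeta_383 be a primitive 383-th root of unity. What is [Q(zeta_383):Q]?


The degree equals Euler's totient phi(383).
383 = 383
phi(383) = 382

382


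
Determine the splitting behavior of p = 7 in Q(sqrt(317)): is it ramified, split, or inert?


K = Q(sqrt(317)). Since d mod 4 = 1, disc(K) = 317.
Check p | disc: 317 mod 7 = 2.
p does not divide disc. Compute Legendre symbol (d/p):
2^((7-1)/2) mod 7 = 1
(d/p) = 1, so p splits: (p) = P*P' with e=1, f=1, g=2.
Therefore p is split.

split


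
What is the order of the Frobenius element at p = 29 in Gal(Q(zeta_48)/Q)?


The Frobenius at p in Gal(Q(zeta_n)/Q) = (Z/nZ)* is the class of p, so its order is ord_48(29), the smallest k >= 1 with 29^k = 1 mod 48.
n = 48 = 2^4 * 3, phi(48) = 16; the order divides phi(n).
Divisors of 16: 1, 2, 4, 8, 16
Repeated squaring mod 48: 29^1 = 29, 29^2 = 25, 29^4 = 1, 29^8 = 1, 29^16 = 1
Test divisors in increasing order:
  k=1: 29^1 = 29 mod 48
  k=2: 29^2 = 25 mod 48
  k=4: 29^4 = 1 mod 48  <- first divisor giving 1
Order = 4

4


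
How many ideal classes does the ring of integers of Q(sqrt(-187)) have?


K = Q(sqrt(-187)). d mod 4 = 1, so D = disc(K) = d = -187
h(K) equals the number of primitive reduced positive-definite forms (a, b, c) = a*x^2 + b*x*y + c*y^2 with b^2 - 4ac = D,
where reduced means |b| <= a <= c, with b >= 0 whenever |b| = a or a = c, and primitive means gcd(a, b, c) = 1.
Reduced forces 3a^2 <= |D| = 187, so 1 <= a <= 7; b must have the parity of D, and c = (b^2 - D)/(4a) must be an integer >= a.
Enumerate a = 1..7, b in [-a, a]:
  a=1: (1, 1, 47)  [1]
  a=2..6: none
  a=7: (7, 3, 7)  [1]
Total reduced forms: 1 + 1 = 2
h = 2

2


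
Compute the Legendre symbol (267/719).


p = 719 is prime, so compute (267/719) with the reciprocity algorithm (Jacobi-symbol steps: pull out 2s via (2/n), flip via reciprocity, reduce):
  reciprocity: (267/719) -> -(719/267)
  reduce: (185/267)
  reciprocity: (185/267) -> +(267/185)
  reduce: (82/185)
  pull out 2: (2/185) = +1  (since 185 mod 8 = 1)
  reciprocity: (41/185) -> +(185/41)
  reduce: (21/41)
  reciprocity: (21/41) -> +(41/21)
  reduce: (20/21)
  pull out 2: (2/21) = -1  (since 21 mod 8 = 5)
  pull out 2: (2/21) = -1  (since 21 mod 8 = 5)
  reciprocity: (5/21) -> +(21/5)
  reduce: (1/5)
  (1/5) = 1
Product of signs = -1
(267/719) = -1

-1


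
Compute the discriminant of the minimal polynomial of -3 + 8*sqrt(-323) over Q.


The element -3 + 8*sqrt(-323) has minimal polynomial:
x^2 + 6*x + 20681
Discriminant = (6)^2 - 4*(20681)
= 36 - 82724
= -82688

-82688


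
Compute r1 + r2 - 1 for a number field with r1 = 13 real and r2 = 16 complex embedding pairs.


By Dirichlet's unit theorem:
rank = r1 + r2 - 1
= 13 + 16 - 1
= 28

28


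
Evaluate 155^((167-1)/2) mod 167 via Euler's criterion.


p = 167 is prime and the exponent is (p-1)/2 = 83, so by Euler's criterion 155^83 = (155/167) = +1 or -1 mod 167.
Compute by square-and-multiply:
  83 = 64 + 16 + 2 + 1 (binary 1010011)
  Repeated squaring mod 167: 155^1 = 155, 155^2 = 144, 155^4 = 28, 155^8 = 116, 155^16 = 96, 155^32 = 31, 155^64 = 126
  155^83 = 155^64 * 155^16 * 155^2 * 155^1 = 126 * 96 * 144 * 155 mod 167
    126 * 96 = 12096 = 72 mod 167
    72 * 144 = 10368 = 14 mod 167
    14 * 155 = 2170 = 166 mod 167
  155^83 = 166 mod 167
Result 166 = p - 1 = -1 mod 167: 155 is a quadratic non-residue mod 167. As a residue in [0, p-1] the value is 166.
155^83 mod 167 = 166

166


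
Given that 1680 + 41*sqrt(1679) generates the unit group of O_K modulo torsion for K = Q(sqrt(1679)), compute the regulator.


epsilon = 1680 + 41*sqrt(1679)
= 3359.9997
R = ln(3359.9997)
= 8.1197

8.1197


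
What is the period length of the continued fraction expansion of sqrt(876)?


Run the CF algorithm for sqrt(876).
a_0 = floor(sqrt(876)) = 29; set m_0=0, q_0=1.
Recurrence: m' = q*a - m,  q' = (d - m'^2)/q,  a' = floor((a_0 + m')/q').
  step 1: m=29, q=35, a=1
  step 2: m=6, q=24, a=1
  step 3: m=18, q=23, a=2
  step 4: m=28, q=4, a=14
  step 5: m=28, q=23, a=2
  step 6: m=18, q=24, a=1
  step 7: m=6, q=35, a=1
  step 8: m=29, q=1, a=58
a_8 = 2*a_0 = 58, so the period closes here.
sqrt(876) = [29; 1, 1, 2, 14, 2, 1, 1, 58]
Period length = 8

8


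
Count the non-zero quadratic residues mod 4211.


For prime p, the number of non-zero quadratic residues is (p-1)/2.
= (4211-1)/2
= 2105

2105


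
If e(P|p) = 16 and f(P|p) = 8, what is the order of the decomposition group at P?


|D_P| = e * f
= 16 * 8
= 128

128


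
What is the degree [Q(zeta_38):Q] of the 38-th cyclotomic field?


The degree equals Euler's totient phi(38).
38 = 2 * 19
phi(38) = 18

18


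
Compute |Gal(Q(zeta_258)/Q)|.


|Gal(Q(zeta_258)/Q)| = phi(258)
= 84

84


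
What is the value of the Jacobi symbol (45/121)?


Compute (45/121) via quadratic reciprocity:
  reciprocity: (45/121) -> +(121/45)
  reduce: (31/45)
  reciprocity: (31/45) -> +(45/31)
  reduce: (14/31)
  pull out 2: (2/31) = +1  (since 31 mod 8 = 7)
  reciprocity: (7/31) -> -(31/7)
  reduce: (3/7)
  reciprocity: (3/7) -> -(7/3)
  reduce: (1/3)
  (1/3) = 1
Product of signs = 1

1


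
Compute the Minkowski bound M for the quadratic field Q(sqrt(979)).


d = 979, d mod 4 = 3, so disc(K) = 4d = 3916; |disc(K)| = 3916
Real quadratic field, so n = 2, s = r2 = 0, r1 = 2
M = (n!/n^n) * (4/pi)^s * sqrt(|disc(K)|) = (2!/2^2) * (4/pi)^0 * sqrt(3916)
= 0.5 * 1.000000 * 62.577951
= 31.2890

31.2890


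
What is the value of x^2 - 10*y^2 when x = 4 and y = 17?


x^2 - d*y^2
= 4^2 - 10*17^2
= 16 - 2890
= -2874

-2874


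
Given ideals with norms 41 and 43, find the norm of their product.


N(IJ) = N(I) * N(J)
= 41 * 43
= 1763

1763


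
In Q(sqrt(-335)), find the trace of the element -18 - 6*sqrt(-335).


Tr(a + b*sqrt(d)) = (a + b*sqrt(d)) + (a - b*sqrt(d)) = 2a
= 2 * (-18)
= -36

-36


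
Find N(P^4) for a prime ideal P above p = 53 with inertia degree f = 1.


N(P^a) = p^(a*f)
= 53^(4*1)
= 53^4
= 7890481

7890481


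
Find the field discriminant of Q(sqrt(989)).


For K = Q(sqrt(d)) with d squarefree: disc(K) = d if d = 1 mod 4, and disc(K) = 4d if d = 2 or 3 mod 4.
Here d = 989, and d mod 4 = 1.
d = 1 mod 4 (O_K = Z[(1+sqrt(d))/2]), so disc(K) = d = 989

989


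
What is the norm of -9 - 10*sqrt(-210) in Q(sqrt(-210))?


N(a + b*sqrt(d)) = a^2 - d*b^2
= (-9)^2 - (-210)*(-10)^2
= 81 + 21000
= 21081

21081


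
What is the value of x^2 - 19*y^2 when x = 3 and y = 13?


x^2 - d*y^2
= 3^2 - 19*13^2
= 9 - 3211
= -3202

-3202


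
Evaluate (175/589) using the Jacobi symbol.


Compute (175/589) via quadratic reciprocity:
  reciprocity: (175/589) -> +(589/175)
  reduce: (64/175)
  pull out 2: (2/175) = +1  (since 175 mod 8 = 7)
  pull out 2: (2/175) = +1  (since 175 mod 8 = 7)
  pull out 2: (2/175) = +1  (since 175 mod 8 = 7)
  pull out 2: (2/175) = +1  (since 175 mod 8 = 7)
  pull out 2: (2/175) = +1  (since 175 mod 8 = 7)
  pull out 2: (2/175) = +1  (since 175 mod 8 = 7)
  (1/175) = 1
Product of signs = 1

1


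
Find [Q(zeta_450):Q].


The degree equals Euler's totient phi(450).
450 = 2 * 3^2 * 5^2
phi(450) = 120

120


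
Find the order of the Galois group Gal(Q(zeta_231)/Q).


|Gal(Q(zeta_231)/Q)| = phi(231)
= 120

120


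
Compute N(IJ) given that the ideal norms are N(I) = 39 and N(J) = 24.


N(IJ) = N(I) * N(J)
= 39 * 24
= 936

936


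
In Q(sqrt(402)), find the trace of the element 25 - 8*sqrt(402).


Tr(a + b*sqrt(d)) = (a + b*sqrt(d)) + (a - b*sqrt(d)) = 2a
= 2 * (25)
= 50

50


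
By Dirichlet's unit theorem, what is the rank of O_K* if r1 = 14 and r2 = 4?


By Dirichlet's unit theorem:
rank = r1 + r2 - 1
= 14 + 4 - 1
= 17

17


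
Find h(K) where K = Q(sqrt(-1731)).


K = Q(sqrt(-1731)). d mod 4 = 1, so D = disc(K) = d = -1731
h(K) equals the number of primitive reduced positive-definite forms (a, b, c) = a*x^2 + b*x*y + c*y^2 with b^2 - 4ac = D,
where reduced means |b| <= a <= c, with b >= 0 whenever |b| = a or a = c, and primitive means gcd(a, b, c) = 1.
Reduced forces 3a^2 <= |D| = 1731, so 1 <= a <= 24; b must have the parity of D, and c = (b^2 - D)/(4a) must be an integer >= a.
Enumerate a = 1..24, b in [-a, a]:
  a=1: (1, 1, 433)  [1]
  a=2: none
  a=3: (3, 3, 145)  [1]
  a=4: none
  a=5: (5, -3, 87), (5, 3, 87)  [2]
  a=6..14: none
  a=15: (15, -3, 29), (15, 3, 29)  [2]
  a=16..18: none
  a=19: (19, -13, 25), (19, 13, 25)  [2]
  a=20..24: none
Total reduced forms: 1 + 1 + 2 + 2 + 2 = 8
h = 8

8


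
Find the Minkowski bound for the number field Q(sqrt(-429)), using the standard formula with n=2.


d = -429, d mod 4 = 3, so disc(K) = 4d = -1716; |disc(K)| = 1716
Imaginary quadratic field, so n = 2, s = r2 = 1, r1 = 0
M = (n!/n^n) * (4/pi)^s * sqrt(|disc(K)|) = (2!/2^2) * (4/pi)^1 * sqrt(1716)
= 0.5 * 1.273240 * 41.424630
= 26.3717

26.3717


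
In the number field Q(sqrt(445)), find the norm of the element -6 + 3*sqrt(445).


N(a + b*sqrt(d)) = a^2 - d*b^2
= (-6)^2 - (445)*(3)^2
= 36 - 4005
= -3969

-3969


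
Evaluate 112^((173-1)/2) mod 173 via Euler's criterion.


p = 173 is prime and the exponent is (p-1)/2 = 86, so by Euler's criterion 112^86 = (112/173) = +1 or -1 mod 173.
Compute by square-and-multiply:
  86 = 64 + 16 + 4 + 2 (binary 1010110)
  Repeated squaring mod 173: 112^1 = 112, 112^2 = 88, 112^4 = 132, 112^8 = 124, 112^16 = 152, 112^32 = 95, 112^64 = 29
  112^86 = 112^64 * 112^16 * 112^4 * 112^2 = 29 * 152 * 132 * 88 mod 173
    29 * 152 = 4408 = 83 mod 173
    83 * 132 = 10956 = 57 mod 173
    57 * 88 = 5016 = 172 mod 173
  112^86 = 172 mod 173
Result 172 = p - 1 = -1 mod 173: 112 is a quadratic non-residue mod 173. As a residue in [0, p-1] the value is 172.
112^86 mod 173 = 172

172


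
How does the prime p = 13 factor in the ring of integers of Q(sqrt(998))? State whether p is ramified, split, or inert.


K = Q(sqrt(998)). Since d mod 4 = 2, disc(K) = 3992.
Check p | disc: 3992 mod 13 = 1.
p does not divide disc. Compute Legendre symbol (d/p):
10^((13-1)/2) mod 13 = 1
(d/p) = 1, so p splits: (p) = P*P' with e=1, f=1, g=2.
Therefore p is split.

split


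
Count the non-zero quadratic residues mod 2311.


For prime p, the number of non-zero quadratic residues is (p-1)/2.
= (2311-1)/2
= 1155

1155


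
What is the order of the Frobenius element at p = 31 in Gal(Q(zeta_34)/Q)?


The Frobenius at p in Gal(Q(zeta_n)/Q) = (Z/nZ)* is the class of p, so its order is ord_34(31), the smallest k >= 1 with 31^k = 1 mod 34.
n = 34 = 2 * 17, phi(34) = 16; the order divides phi(n).
Divisors of 16: 1, 2, 4, 8, 16
Repeated squaring mod 34: 31^1 = 31, 31^2 = 9, 31^4 = 13, 31^8 = 33, 31^16 = 1
Test divisors in increasing order:
  k=1: 31^1 = 31 mod 34
  k=2: 31^2 = 9 mod 34
  k=4: 31^4 = 13 mod 34
  k=8: 31^8 = 33 mod 34
  k=16: 31^16 = 1 mod 34  <- first divisor giving 1
Order = 16

16


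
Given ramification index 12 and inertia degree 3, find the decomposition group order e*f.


|D_P| = e * f
= 12 * 3
= 36

36


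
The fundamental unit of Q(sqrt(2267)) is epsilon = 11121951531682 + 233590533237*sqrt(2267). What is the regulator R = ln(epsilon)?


epsilon = 11121951531682 + 233590533237*sqrt(2267)
= 2.2244e+13
R = ln(2.2244e+13)
= 30.7331

30.7331


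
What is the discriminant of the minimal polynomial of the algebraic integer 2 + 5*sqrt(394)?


The element 2 + 5*sqrt(394) has minimal polynomial:
x^2 - 4*x - 9846
Discriminant = (-4)^2 - 4*(-9846)
= 16 + 39384
= 39400

39400
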